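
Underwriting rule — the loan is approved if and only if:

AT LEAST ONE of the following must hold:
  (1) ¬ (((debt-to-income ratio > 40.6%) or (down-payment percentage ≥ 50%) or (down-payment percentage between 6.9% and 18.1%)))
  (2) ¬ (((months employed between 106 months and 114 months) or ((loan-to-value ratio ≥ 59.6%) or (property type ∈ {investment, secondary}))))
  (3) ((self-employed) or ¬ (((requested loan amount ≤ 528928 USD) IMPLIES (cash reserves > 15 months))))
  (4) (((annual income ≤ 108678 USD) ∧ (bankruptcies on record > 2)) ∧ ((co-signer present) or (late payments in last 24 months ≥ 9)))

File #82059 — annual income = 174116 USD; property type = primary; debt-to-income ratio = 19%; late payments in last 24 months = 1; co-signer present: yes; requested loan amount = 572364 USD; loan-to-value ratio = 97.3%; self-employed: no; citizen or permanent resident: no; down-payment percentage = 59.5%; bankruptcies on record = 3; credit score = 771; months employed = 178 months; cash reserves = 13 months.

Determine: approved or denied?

Denied

Atomic conditions:
  debt-to-income ratio > 40.6%: 19 > 40.6 is false
  down-payment percentage ≥ 50%: 59.5 ≥ 50 is true
  down-payment percentage between 6.9% and 18.1%: 59.5 in [6.9, 18.1] is false
  months employed between 106 months and 114 months: 178 in [106, 114] is false
  loan-to-value ratio ≥ 59.6%: 97.3 ≥ 59.6 is true
  property type ∈ {investment, secondary}: primary is not in the set → false
  self-employed: no → false
  requested loan amount ≤ 528928 USD: 572364 ≤ 528928 is false
  cash reserves > 15 months: 13 > 15 is false
  annual income ≤ 108678 USD: 174116 ≤ 108678 is false
  bankruptcies on record > 2: 3 > 2 is true
  co-signer present: yes → true
  late payments in last 24 months ≥ 9: 1 ≥ 9 is false
Combine:
[1.1] false OR true OR false = true
[1] NOT true = false
[2.1.2] true OR false = true
[2.1] false OR true = true
[2] NOT true = false
[3.2.1] false → false (antecedent false ⇒ implication holds) = true
[3.2] NOT true = false
[3] false OR false = false
[4.1] false AND true = false
[4.2] true OR false = true
[4] false AND true = false
[root] false OR false OR false OR false = false
Overall: false → denied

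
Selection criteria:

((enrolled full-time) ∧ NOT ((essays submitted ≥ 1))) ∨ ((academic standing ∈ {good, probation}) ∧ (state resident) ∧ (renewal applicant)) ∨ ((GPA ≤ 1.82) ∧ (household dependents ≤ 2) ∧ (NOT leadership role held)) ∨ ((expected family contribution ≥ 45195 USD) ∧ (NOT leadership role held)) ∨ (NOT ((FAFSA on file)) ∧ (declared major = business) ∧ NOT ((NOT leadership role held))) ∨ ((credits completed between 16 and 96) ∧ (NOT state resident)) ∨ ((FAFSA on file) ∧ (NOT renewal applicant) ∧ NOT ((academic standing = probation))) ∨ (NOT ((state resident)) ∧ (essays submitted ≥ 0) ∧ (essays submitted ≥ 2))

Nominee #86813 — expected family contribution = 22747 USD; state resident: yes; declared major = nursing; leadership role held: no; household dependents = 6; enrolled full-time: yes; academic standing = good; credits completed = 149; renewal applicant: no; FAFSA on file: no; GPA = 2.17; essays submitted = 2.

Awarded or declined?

Declined

Atomic conditions:
  enrolled full-time: yes → true
  essays submitted ≥ 1: 2 ≥ 1 is true
  academic standing ∈ {good, probation}: good is in the set → true
  state resident: yes → true
  renewal applicant: no → false
  GPA ≤ 1.82: 2.17 ≤ 1.82 is false
  household dependents ≤ 2: 6 ≤ 2 is false
  NOT leadership role held: no → true
  expected family contribution ≥ 45195 USD: 22747 ≥ 45195 is false
  FAFSA on file: no → false
  declared major = business: nursing == business is false
  credits completed between 16 and 96: 149 in [16, 96] is false
  NOT state resident: yes → false
  NOT renewal applicant: no → true
  academic standing = probation: good == probation is false
  essays submitted ≥ 0: 2 ≥ 0 is true
  essays submitted ≥ 2: 2 ≥ 2 is true
Combine:
[1.2] NOT true = false
[1] true AND false = false
[2] true AND true AND false = false
[3] false AND false AND true = false
[4] false AND true = false
[5.1] NOT false = true
[5.3] NOT true = false
[5] true AND false AND false = false
[6] false AND false = false
[7.3] NOT false = true
[7] false AND true AND true = false
[8.1] NOT true = false
[8] false AND true AND true = false
[root] false OR false OR false OR false OR false OR false OR false OR false = false
Overall: false → declined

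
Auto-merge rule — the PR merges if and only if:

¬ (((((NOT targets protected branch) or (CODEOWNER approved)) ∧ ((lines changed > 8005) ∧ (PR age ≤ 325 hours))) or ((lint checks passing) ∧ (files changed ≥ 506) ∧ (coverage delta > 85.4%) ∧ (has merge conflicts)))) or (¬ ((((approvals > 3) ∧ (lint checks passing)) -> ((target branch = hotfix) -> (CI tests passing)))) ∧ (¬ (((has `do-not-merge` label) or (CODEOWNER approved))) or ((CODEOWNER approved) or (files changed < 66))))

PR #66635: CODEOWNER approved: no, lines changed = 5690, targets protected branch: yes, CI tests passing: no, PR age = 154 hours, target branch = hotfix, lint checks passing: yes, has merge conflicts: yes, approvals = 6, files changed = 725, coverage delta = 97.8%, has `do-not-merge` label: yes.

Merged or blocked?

Atomic conditions:
  NOT targets protected branch: yes → false
  CODEOWNER approved: no → false
  lines changed > 8005: 5690 > 8005 is false
  PR age ≤ 325 hours: 154 ≤ 325 is true
  lint checks passing: yes → true
  files changed ≥ 506: 725 ≥ 506 is true
  coverage delta > 85.4%: 97.8 > 85.4 is true
  has merge conflicts: yes → true
  approvals > 3: 6 > 3 is true
  target branch = hotfix: hotfix == hotfix is true
  CI tests passing: no → false
  has `do-not-merge` label: yes → true
  files changed < 66: 725 < 66 is false
Combine:
[1.1.1.1] false OR false = false
[1.1.1.2] false AND true = false
[1.1.1] false AND false = false
[1.1.2] true AND true AND true AND true = true
[1.1] false OR true = true
[1] NOT true = false
[2.1.1.1] true AND true = true
[2.1.1.2] true → false = false
[2.1.1] true → false = false
[2.1] NOT false = true
[2.2.1.1] true OR false = true
[2.2.1] NOT true = false
[2.2.2] false OR false = false
[2.2] false OR false = false
[2] true AND false = false
[root] false OR false = false
Overall: false → blocked

Blocked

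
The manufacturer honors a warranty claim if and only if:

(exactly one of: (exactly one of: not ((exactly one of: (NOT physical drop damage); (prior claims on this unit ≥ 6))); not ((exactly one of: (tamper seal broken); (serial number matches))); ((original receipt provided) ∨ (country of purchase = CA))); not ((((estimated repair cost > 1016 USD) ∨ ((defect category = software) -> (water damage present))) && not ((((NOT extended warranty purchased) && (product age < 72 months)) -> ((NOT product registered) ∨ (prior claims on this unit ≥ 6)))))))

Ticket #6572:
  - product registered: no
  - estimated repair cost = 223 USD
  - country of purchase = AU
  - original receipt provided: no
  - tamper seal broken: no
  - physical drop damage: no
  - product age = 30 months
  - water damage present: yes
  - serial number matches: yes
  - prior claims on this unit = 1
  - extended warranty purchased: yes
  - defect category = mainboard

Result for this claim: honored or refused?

Atomic conditions:
  NOT physical drop damage: no → true
  prior claims on this unit ≥ 6: 1 ≥ 6 is false
  tamper seal broken: no → false
  serial number matches: yes → true
  original receipt provided: no → false
  country of purchase = CA: AU == CA is false
  estimated repair cost > 1016 USD: 223 > 1016 is false
  defect category = software: mainboard == software is false
  water damage present: yes → true
  NOT extended warranty purchased: yes → false
  product age < 72 months: 30 < 72 is true
  NOT product registered: no → true
Combine:
[1.1.1] exactly-one(true, false) = true
[1.1] NOT true = false
[1.2.1] exactly-one(false, true) = true
[1.2] NOT true = false
[1.3] false OR false = false
[1] exactly-one(false, false, false) = false
[2.1.1.2] false → true (antecedent false ⇒ implication holds) = true
[2.1.1] false OR true = true
[2.1.2.1.1] false AND true = false
[2.1.2.1.2] true OR false = true
[2.1.2.1] false → true (antecedent false ⇒ implication holds) = true
[2.1.2] NOT true = false
[2.1] true AND false = false
[2] NOT false = true
[root] exactly-one(false, true) = true
Overall: true → honored

Honored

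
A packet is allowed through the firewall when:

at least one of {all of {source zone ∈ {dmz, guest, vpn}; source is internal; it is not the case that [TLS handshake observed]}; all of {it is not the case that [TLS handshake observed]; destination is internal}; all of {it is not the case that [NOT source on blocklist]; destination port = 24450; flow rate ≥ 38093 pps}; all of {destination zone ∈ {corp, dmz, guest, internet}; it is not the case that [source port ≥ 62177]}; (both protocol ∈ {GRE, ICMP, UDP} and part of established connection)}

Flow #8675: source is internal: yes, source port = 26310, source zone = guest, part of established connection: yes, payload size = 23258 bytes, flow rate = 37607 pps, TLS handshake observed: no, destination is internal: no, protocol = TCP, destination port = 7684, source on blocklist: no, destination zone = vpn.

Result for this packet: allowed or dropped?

Atomic conditions:
  source zone ∈ {dmz, guest, vpn}: guest is in the set → true
  source is internal: yes → true
  TLS handshake observed: no → false
  destination is internal: no → false
  NOT source on blocklist: no → true
  destination port = 24450: 7684 == 24450 is false
  flow rate ≥ 38093 pps: 37607 ≥ 38093 is false
  destination zone ∈ {corp, dmz, guest, internet}: vpn is not in the set → false
  source port ≥ 62177: 26310 ≥ 62177 is false
  protocol ∈ {GRE, ICMP, UDP}: TCP is not in the set → false
  part of established connection: yes → true
Combine:
[1.3] NOT false = true
[1] true AND true AND true = true
[2.1] NOT false = true
[2] true AND false = false
[3.1] NOT true = false
[3] false AND false AND false = false
[4.2] NOT false = true
[4] false AND true = false
[5] false AND true = false
[root] true OR false OR false OR false OR false = true
Overall: true → allowed

Allowed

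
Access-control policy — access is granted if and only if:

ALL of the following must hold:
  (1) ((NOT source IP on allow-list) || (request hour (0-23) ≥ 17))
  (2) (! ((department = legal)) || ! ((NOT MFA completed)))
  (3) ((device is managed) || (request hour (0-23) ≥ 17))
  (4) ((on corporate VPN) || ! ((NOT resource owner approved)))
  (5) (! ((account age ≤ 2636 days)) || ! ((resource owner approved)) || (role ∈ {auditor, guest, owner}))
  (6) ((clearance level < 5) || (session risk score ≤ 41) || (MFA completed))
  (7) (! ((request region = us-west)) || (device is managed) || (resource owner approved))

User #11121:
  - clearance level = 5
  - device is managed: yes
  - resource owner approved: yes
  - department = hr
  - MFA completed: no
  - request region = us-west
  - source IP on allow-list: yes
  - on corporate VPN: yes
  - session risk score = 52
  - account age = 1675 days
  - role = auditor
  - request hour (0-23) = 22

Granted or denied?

Denied

Atomic conditions:
  NOT source IP on allow-list: yes → false
  request hour (0-23) ≥ 17: 22 ≥ 17 is true
  department = legal: hr == legal is false
  NOT MFA completed: no → true
  device is managed: yes → true
  on corporate VPN: yes → true
  NOT resource owner approved: yes → false
  account age ≤ 2636 days: 1675 ≤ 2636 is true
  resource owner approved: yes → true
  role ∈ {auditor, guest, owner}: auditor is in the set → true
  clearance level < 5: 5 < 5 is false
  session risk score ≤ 41: 52 ≤ 41 is false
  MFA completed: no → false
  request region = us-west: us-west == us-west is true
Combine:
[1] false OR true = true
[2.1] NOT false = true
[2.2] NOT true = false
[2] true OR false = true
[3] true OR true = true
[4.2] NOT false = true
[4] true OR true = true
[5.1] NOT true = false
[5.2] NOT true = false
[5] false OR false OR true = true
[6] false OR false OR false = false
[7.1] NOT true = false
[7] false OR true OR true = true
[root] true AND true AND true AND true AND true AND false AND true = false
Overall: false → denied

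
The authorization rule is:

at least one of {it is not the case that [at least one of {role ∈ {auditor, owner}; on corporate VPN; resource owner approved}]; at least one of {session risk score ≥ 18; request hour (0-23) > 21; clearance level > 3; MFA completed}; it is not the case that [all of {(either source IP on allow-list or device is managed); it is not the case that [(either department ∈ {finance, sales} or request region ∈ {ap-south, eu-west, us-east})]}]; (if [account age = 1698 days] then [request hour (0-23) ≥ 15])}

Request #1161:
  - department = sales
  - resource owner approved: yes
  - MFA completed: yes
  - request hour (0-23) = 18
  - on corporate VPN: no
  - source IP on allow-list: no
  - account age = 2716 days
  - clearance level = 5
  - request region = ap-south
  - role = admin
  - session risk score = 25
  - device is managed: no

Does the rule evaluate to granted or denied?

Granted

Atomic conditions:
  role ∈ {auditor, owner}: admin is not in the set → false
  on corporate VPN: no → false
  resource owner approved: yes → true
  session risk score ≥ 18: 25 ≥ 18 is true
  request hour (0-23) > 21: 18 > 21 is false
  clearance level > 3: 5 > 3 is true
  MFA completed: yes → true
  source IP on allow-list: no → false
  device is managed: no → false
  department ∈ {finance, sales}: sales is in the set → true
  request region ∈ {ap-south, eu-west, us-east}: ap-south is in the set → true
  account age = 1698 days: 2716 == 1698 is false
  request hour (0-23) ≥ 15: 18 ≥ 15 is true
Combine:
[1.1] false OR false OR true = true
[1] NOT true = false
[2] true OR false OR true OR true = true
[3.1.1] false OR false = false
[3.1.2.1] true OR true = true
[3.1.2] NOT true = false
[3.1] false AND false = false
[3] NOT false = true
[4] false → true (antecedent false ⇒ implication holds) = true
[root] false OR true OR true OR true = true
Overall: true → granted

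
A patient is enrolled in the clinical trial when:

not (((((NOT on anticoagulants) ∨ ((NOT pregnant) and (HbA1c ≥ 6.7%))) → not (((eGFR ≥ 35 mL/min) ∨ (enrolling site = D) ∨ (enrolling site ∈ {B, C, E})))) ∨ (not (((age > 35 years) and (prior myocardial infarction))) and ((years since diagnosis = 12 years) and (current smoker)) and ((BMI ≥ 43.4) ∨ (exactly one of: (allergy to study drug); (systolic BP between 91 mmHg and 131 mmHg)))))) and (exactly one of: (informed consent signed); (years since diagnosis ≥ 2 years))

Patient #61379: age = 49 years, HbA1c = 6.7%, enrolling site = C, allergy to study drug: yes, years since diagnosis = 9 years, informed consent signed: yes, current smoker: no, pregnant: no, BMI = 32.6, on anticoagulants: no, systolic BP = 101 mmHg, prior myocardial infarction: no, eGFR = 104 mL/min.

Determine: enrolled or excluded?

Atomic conditions:
  NOT on anticoagulants: no → true
  NOT pregnant: no → true
  HbA1c ≥ 6.7%: 6.7 ≥ 6.7 is true
  eGFR ≥ 35 mL/min: 104 ≥ 35 is true
  enrolling site = D: C == D is false
  enrolling site ∈ {B, C, E}: C is in the set → true
  age > 35 years: 49 > 35 is true
  prior myocardial infarction: no → false
  years since diagnosis = 12 years: 9 == 12 is false
  current smoker: no → false
  BMI ≥ 43.4: 32.6 ≥ 43.4 is false
  allergy to study drug: yes → true
  systolic BP between 91 mmHg and 131 mmHg: 101 in [91, 131] is true
  informed consent signed: yes → true
  years since diagnosis ≥ 2 years: 9 ≥ 2 is true
Combine:
[1.1.1.1.2] true AND true = true
[1.1.1.1] true OR true = true
[1.1.1.2.1] true OR false OR true = true
[1.1.1.2] NOT true = false
[1.1.1] true → false = false
[1.1.2.1.1] true AND false = false
[1.1.2.1] NOT false = true
[1.1.2.2] false AND false = false
[1.1.2.3.2] exactly-one(true, true) = false
[1.1.2.3] false OR false = false
[1.1.2] true AND false AND false = false
[1.1] false OR false = false
[1] NOT false = true
[2] exactly-one(true, true) = false
[root] true AND false = false
Overall: false → excluded

Excluded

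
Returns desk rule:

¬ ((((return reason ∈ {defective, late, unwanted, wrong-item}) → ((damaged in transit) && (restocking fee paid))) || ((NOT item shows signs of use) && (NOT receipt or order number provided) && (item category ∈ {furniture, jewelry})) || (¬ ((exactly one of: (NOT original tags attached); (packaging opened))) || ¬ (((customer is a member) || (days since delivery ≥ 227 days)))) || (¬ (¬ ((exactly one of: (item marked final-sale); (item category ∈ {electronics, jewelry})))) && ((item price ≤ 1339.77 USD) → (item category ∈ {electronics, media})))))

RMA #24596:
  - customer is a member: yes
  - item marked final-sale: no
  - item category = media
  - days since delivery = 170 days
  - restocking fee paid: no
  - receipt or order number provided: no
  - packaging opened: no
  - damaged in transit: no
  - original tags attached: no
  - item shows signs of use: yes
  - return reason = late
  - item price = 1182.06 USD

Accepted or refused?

Atomic conditions:
  return reason ∈ {defective, late, unwanted, wrong-item}: late is in the set → true
  damaged in transit: no → false
  restocking fee paid: no → false
  NOT item shows signs of use: yes → false
  NOT receipt or order number provided: no → true
  item category ∈ {furniture, jewelry}: media is not in the set → false
  NOT original tags attached: no → true
  packaging opened: no → false
  customer is a member: yes → true
  days since delivery ≥ 227 days: 170 ≥ 227 is false
  item marked final-sale: no → false
  item category ∈ {electronics, jewelry}: media is not in the set → false
  item price ≤ 1339.77 USD: 1182.06 ≤ 1339.77 is true
  item category ∈ {electronics, media}: media is in the set → true
Combine:
[1.1.2] false AND false = false
[1.1] true → false = false
[1.2] false AND true AND false = false
[1.3.1.1] exactly-one(true, false) = true
[1.3.1] NOT true = false
[1.3.2.1] true OR false = true
[1.3.2] NOT true = false
[1.3] false OR false = false
[1.4.1.1.1] exactly-one(false, false) = false
[1.4.1.1] NOT false = true
[1.4.1] NOT true = false
[1.4.2] true → true = true
[1.4] false AND true = false
[1] false OR false OR false OR false = false
[root] NOT false = true
Overall: true → accepted

Accepted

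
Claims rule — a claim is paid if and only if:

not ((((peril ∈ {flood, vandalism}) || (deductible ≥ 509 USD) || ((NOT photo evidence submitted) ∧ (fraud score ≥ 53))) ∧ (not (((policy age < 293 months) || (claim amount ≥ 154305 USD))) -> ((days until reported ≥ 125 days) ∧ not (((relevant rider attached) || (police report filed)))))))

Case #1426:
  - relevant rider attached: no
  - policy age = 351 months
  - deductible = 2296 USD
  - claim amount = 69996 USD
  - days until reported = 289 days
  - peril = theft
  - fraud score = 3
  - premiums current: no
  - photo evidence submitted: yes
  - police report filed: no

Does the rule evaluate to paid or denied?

Atomic conditions:
  peril ∈ {flood, vandalism}: theft is not in the set → false
  deductible ≥ 509 USD: 2296 ≥ 509 is true
  NOT photo evidence submitted: yes → false
  fraud score ≥ 53: 3 ≥ 53 is false
  policy age < 293 months: 351 < 293 is false
  claim amount ≥ 154305 USD: 69996 ≥ 154305 is false
  days until reported ≥ 125 days: 289 ≥ 125 is true
  relevant rider attached: no → false
  police report filed: no → false
Combine:
[1.1.3] false AND false = false
[1.1] false OR true OR false = true
[1.2.1.1] false OR false = false
[1.2.1] NOT false = true
[1.2.2.2.1] false OR false = false
[1.2.2.2] NOT false = true
[1.2.2] true AND true = true
[1.2] true → true = true
[1] true AND true = true
[root] NOT true = false
Overall: false → denied

Denied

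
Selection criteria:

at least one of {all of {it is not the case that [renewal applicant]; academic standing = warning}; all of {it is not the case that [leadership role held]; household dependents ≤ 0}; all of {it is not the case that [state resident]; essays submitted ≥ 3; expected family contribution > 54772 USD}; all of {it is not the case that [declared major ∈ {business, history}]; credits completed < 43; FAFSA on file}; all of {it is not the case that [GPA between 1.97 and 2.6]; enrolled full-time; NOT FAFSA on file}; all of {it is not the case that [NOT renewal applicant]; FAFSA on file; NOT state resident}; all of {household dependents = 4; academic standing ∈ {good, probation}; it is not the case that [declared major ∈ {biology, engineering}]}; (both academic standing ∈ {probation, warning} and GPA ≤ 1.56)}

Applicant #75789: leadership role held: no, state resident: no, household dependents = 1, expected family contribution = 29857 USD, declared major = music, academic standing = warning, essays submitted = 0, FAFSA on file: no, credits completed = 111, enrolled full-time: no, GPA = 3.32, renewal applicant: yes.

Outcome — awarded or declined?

Atomic conditions:
  renewal applicant: yes → true
  academic standing = warning: warning == warning is true
  leadership role held: no → false
  household dependents ≤ 0: 1 ≤ 0 is false
  state resident: no → false
  essays submitted ≥ 3: 0 ≥ 3 is false
  expected family contribution > 54772 USD: 29857 > 54772 is false
  declared major ∈ {business, history}: music is not in the set → false
  credits completed < 43: 111 < 43 is false
  FAFSA on file: no → false
  GPA between 1.97 and 2.6: 3.32 in [1.97, 2.6] is false
  enrolled full-time: no → false
  NOT FAFSA on file: no → true
  NOT renewal applicant: yes → false
  NOT state resident: no → true
  household dependents = 4: 1 == 4 is false
  academic standing ∈ {good, probation}: warning is not in the set → false
  declared major ∈ {biology, engineering}: music is not in the set → false
  academic standing ∈ {probation, warning}: warning is in the set → true
  GPA ≤ 1.56: 3.32 ≤ 1.56 is false
Combine:
[1.1] NOT true = false
[1] false AND true = false
[2.1] NOT false = true
[2] true AND false = false
[3.1] NOT false = true
[3] true AND false AND false = false
[4.1] NOT false = true
[4] true AND false AND false = false
[5.1] NOT false = true
[5] true AND false AND true = false
[6.1] NOT false = true
[6] true AND false AND true = false
[7.3] NOT false = true
[7] false AND false AND true = false
[8] true AND false = false
[root] false OR false OR false OR false OR false OR false OR false OR false = false
Overall: false → declined

Declined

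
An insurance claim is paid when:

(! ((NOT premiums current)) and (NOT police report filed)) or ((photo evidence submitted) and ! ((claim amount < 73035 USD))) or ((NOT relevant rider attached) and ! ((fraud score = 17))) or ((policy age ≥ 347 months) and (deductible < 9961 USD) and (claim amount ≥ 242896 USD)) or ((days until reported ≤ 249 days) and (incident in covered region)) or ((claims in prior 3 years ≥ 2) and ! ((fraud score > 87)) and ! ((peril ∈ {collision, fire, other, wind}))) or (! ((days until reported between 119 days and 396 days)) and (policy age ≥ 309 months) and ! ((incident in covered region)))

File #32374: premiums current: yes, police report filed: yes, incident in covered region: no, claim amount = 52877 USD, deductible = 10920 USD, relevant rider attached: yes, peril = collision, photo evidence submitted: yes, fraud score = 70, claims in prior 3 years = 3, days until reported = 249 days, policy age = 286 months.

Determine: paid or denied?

Atomic conditions:
  NOT premiums current: yes → false
  NOT police report filed: yes → false
  photo evidence submitted: yes → true
  claim amount < 73035 USD: 52877 < 73035 is true
  NOT relevant rider attached: yes → false
  fraud score = 17: 70 == 17 is false
  policy age ≥ 347 months: 286 ≥ 347 is false
  deductible < 9961 USD: 10920 < 9961 is false
  claim amount ≥ 242896 USD: 52877 ≥ 242896 is false
  days until reported ≤ 249 days: 249 ≤ 249 is true
  incident in covered region: no → false
  claims in prior 3 years ≥ 2: 3 ≥ 2 is true
  fraud score > 87: 70 > 87 is false
  peril ∈ {collision, fire, other, wind}: collision is in the set → true
  days until reported between 119 days and 396 days: 249 in [119, 396] is true
  policy age ≥ 309 months: 286 ≥ 309 is false
Combine:
[1.1] NOT false = true
[1] true AND false = false
[2.2] NOT true = false
[2] true AND false = false
[3.2] NOT false = true
[3] false AND true = false
[4] false AND false AND false = false
[5] true AND false = false
[6.2] NOT false = true
[6.3] NOT true = false
[6] true AND true AND false = false
[7.1] NOT true = false
[7.3] NOT false = true
[7] false AND false AND true = false
[root] false OR false OR false OR false OR false OR false OR false = false
Overall: false → denied

Denied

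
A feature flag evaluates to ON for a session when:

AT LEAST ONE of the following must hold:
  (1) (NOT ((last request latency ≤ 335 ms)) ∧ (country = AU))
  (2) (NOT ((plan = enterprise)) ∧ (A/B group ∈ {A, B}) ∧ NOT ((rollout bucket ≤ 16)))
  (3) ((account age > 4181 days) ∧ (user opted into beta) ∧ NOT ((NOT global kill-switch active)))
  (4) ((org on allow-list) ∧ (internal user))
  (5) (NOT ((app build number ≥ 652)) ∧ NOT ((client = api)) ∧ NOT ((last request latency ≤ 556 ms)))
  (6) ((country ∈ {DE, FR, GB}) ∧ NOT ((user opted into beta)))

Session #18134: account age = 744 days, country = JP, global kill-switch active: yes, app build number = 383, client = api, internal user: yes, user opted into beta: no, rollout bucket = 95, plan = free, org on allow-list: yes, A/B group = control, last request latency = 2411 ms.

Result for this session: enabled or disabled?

Enabled

Atomic conditions:
  last request latency ≤ 335 ms: 2411 ≤ 335 is false
  country = AU: JP == AU is false
  plan = enterprise: free == enterprise is false
  A/B group ∈ {A, B}: control is not in the set → false
  rollout bucket ≤ 16: 95 ≤ 16 is false
  account age > 4181 days: 744 > 4181 is false
  user opted into beta: no → false
  NOT global kill-switch active: yes → false
  org on allow-list: yes → true
  internal user: yes → true
  app build number ≥ 652: 383 ≥ 652 is false
  client = api: api == api is true
  last request latency ≤ 556 ms: 2411 ≤ 556 is false
  country ∈ {DE, FR, GB}: JP is not in the set → false
Combine:
[1.1] NOT false = true
[1] true AND false = false
[2.1] NOT false = true
[2.3] NOT false = true
[2] true AND false AND true = false
[3.3] NOT false = true
[3] false AND false AND true = false
[4] true AND true = true
[5.1] NOT false = true
[5.2] NOT true = false
[5.3] NOT false = true
[5] true AND false AND true = false
[6.2] NOT false = true
[6] false AND true = false
[root] false OR false OR false OR true OR false OR false = true
Overall: true → enabled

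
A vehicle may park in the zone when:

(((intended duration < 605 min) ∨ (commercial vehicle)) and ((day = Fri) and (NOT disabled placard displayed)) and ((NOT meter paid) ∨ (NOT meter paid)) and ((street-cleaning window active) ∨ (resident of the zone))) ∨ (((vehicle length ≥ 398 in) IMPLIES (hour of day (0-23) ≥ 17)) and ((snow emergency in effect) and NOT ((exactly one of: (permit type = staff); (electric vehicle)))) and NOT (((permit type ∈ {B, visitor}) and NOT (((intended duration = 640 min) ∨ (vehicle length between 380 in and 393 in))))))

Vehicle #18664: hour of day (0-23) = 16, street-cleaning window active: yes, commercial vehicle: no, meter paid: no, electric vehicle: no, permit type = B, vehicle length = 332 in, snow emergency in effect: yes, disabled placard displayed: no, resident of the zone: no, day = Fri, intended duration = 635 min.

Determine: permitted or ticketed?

Ticketed

Atomic conditions:
  intended duration < 605 min: 635 < 605 is false
  commercial vehicle: no → false
  day = Fri: Fri == Fri is true
  NOT disabled placard displayed: no → true
  NOT meter paid: no → true
  street-cleaning window active: yes → true
  resident of the zone: no → false
  vehicle length ≥ 398 in: 332 ≥ 398 is false
  hour of day (0-23) ≥ 17: 16 ≥ 17 is false
  snow emergency in effect: yes → true
  permit type = staff: B == staff is false
  electric vehicle: no → false
  permit type ∈ {B, visitor}: B is in the set → true
  intended duration = 640 min: 635 == 640 is false
  vehicle length between 380 in and 393 in: 332 in [380, 393] is false
Combine:
[1.1] false OR false = false
[1.2] true AND true = true
[1.3] true OR true = true
[1.4] true OR false = true
[1] false AND true AND true AND true = false
[2.1] false → false (antecedent false ⇒ implication holds) = true
[2.2.2.1] exactly-one(false, false) = false
[2.2.2] NOT false = true
[2.2] true AND true = true
[2.3.1.2.1] false OR false = false
[2.3.1.2] NOT false = true
[2.3.1] true AND true = true
[2.3] NOT true = false
[2] true AND true AND false = false
[root] false OR false = false
Overall: false → ticketed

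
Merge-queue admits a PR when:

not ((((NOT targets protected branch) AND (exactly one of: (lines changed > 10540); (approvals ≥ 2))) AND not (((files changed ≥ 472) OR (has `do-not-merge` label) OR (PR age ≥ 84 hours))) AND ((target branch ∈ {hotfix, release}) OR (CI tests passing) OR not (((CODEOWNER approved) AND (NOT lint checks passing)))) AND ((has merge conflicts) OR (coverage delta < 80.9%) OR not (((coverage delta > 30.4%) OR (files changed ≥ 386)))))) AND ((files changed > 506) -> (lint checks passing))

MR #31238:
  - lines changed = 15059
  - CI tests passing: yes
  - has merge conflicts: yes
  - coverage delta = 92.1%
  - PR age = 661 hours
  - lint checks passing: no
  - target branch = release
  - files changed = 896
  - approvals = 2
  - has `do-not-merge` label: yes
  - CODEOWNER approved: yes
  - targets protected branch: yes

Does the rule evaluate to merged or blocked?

Atomic conditions:
  NOT targets protected branch: yes → false
  lines changed > 10540: 15059 > 10540 is true
  approvals ≥ 2: 2 ≥ 2 is true
  files changed ≥ 472: 896 ≥ 472 is true
  has `do-not-merge` label: yes → true
  PR age ≥ 84 hours: 661 ≥ 84 is true
  target branch ∈ {hotfix, release}: release is in the set → true
  CI tests passing: yes → true
  CODEOWNER approved: yes → true
  NOT lint checks passing: no → true
  has merge conflicts: yes → true
  coverage delta < 80.9%: 92.1 < 80.9 is false
  coverage delta > 30.4%: 92.1 > 30.4 is true
  files changed ≥ 386: 896 ≥ 386 is true
  files changed > 506: 896 > 506 is true
  lint checks passing: no → false
Combine:
[1.1.1.2] exactly-one(true, true) = false
[1.1.1] false AND false = false
[1.1.2.1] true OR true OR true = true
[1.1.2] NOT true = false
[1.1.3.3.1] true AND true = true
[1.1.3.3] NOT true = false
[1.1.3] true OR true OR false = true
[1.1.4.3.1] true OR true = true
[1.1.4.3] NOT true = false
[1.1.4] true OR false OR false = true
[1.1] false AND false AND true AND true = false
[1] NOT false = true
[2] true → false = false
[root] true AND false = false
Overall: false → blocked

Blocked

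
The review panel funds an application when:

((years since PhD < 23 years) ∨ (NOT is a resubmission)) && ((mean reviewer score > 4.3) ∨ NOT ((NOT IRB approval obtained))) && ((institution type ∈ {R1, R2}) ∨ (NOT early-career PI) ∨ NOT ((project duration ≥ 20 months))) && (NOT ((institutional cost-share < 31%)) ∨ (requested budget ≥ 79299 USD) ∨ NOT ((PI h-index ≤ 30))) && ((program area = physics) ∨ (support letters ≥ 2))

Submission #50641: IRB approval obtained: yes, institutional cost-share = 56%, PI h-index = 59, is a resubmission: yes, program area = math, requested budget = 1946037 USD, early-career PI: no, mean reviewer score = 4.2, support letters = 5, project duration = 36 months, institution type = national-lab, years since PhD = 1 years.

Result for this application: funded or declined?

Funded

Atomic conditions:
  years since PhD < 23 years: 1 < 23 is true
  NOT is a resubmission: yes → false
  mean reviewer score > 4.3: 4.2 > 4.3 is false
  NOT IRB approval obtained: yes → false
  institution type ∈ {R1, R2}: national-lab is not in the set → false
  NOT early-career PI: no → true
  project duration ≥ 20 months: 36 ≥ 20 is true
  institutional cost-share < 31%: 56 < 31 is false
  requested budget ≥ 79299 USD: 1946037 ≥ 79299 is true
  PI h-index ≤ 30: 59 ≤ 30 is false
  program area = physics: math == physics is false
  support letters ≥ 2: 5 ≥ 2 is true
Combine:
[1] true OR false = true
[2.2] NOT false = true
[2] false OR true = true
[3.3] NOT true = false
[3] false OR true OR false = true
[4.1] NOT false = true
[4.3] NOT false = true
[4] true OR true OR true = true
[5] false OR true = true
[root] true AND true AND true AND true AND true = true
Overall: true → funded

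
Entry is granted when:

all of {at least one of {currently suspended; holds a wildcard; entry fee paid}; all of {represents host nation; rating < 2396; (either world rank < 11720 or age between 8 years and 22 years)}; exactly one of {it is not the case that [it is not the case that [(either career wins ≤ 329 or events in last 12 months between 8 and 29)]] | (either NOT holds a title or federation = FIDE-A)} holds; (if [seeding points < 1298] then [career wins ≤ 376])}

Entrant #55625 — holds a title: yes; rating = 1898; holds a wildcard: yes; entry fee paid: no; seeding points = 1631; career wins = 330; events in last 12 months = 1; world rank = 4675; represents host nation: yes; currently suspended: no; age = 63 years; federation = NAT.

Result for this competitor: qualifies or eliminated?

Eliminated

Atomic conditions:
  currently suspended: no → false
  holds a wildcard: yes → true
  entry fee paid: no → false
  represents host nation: yes → true
  rating < 2396: 1898 < 2396 is true
  world rank < 11720: 4675 < 11720 is true
  age between 8 years and 22 years: 63 in [8, 22] is false
  career wins ≤ 329: 330 ≤ 329 is false
  events in last 12 months between 8 and 29: 1 in [8, 29] is false
  NOT holds a title: yes → false
  federation = FIDE-A: NAT == FIDE-A is false
  seeding points < 1298: 1631 < 1298 is false
  career wins ≤ 376: 330 ≤ 376 is true
Combine:
[1] false OR true OR false = true
[2.3] true OR false = true
[2] true AND true AND true = true
[3.1.1.1] false OR false = false
[3.1.1] NOT false = true
[3.1] NOT true = false
[3.2] false OR false = false
[3] exactly-one(false, false) = false
[4] false → true (antecedent false ⇒ implication holds) = true
[root] true AND true AND false AND true = false
Overall: false → eliminated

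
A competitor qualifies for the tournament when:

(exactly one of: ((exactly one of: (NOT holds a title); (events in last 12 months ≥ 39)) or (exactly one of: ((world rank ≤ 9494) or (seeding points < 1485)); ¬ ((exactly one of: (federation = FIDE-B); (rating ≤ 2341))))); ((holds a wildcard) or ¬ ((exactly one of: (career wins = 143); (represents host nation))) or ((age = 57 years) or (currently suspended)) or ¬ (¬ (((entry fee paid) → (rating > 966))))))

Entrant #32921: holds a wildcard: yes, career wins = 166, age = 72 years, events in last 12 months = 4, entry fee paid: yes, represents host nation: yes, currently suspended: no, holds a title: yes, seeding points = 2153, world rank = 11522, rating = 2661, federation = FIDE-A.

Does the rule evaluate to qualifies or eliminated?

Atomic conditions:
  NOT holds a title: yes → false
  events in last 12 months ≥ 39: 4 ≥ 39 is false
  world rank ≤ 9494: 11522 ≤ 9494 is false
  seeding points < 1485: 2153 < 1485 is false
  federation = FIDE-B: FIDE-A == FIDE-B is false
  rating ≤ 2341: 2661 ≤ 2341 is false
  holds a wildcard: yes → true
  career wins = 143: 166 == 143 is false
  represents host nation: yes → true
  age = 57 years: 72 == 57 is false
  currently suspended: no → false
  entry fee paid: yes → true
  rating > 966: 2661 > 966 is true
Combine:
[1.1] exactly-one(false, false) = false
[1.2.1] false OR false = false
[1.2.2.1] exactly-one(false, false) = false
[1.2.2] NOT false = true
[1.2] exactly-one(false, true) = true
[1] false OR true = true
[2.2.1] exactly-one(false, true) = true
[2.2] NOT true = false
[2.3] false OR false = false
[2.4.1.1] true → true = true
[2.4.1] NOT true = false
[2.4] NOT false = true
[2] true OR false OR false OR true = true
[root] exactly-one(true, true) = false
Overall: false → eliminated

Eliminated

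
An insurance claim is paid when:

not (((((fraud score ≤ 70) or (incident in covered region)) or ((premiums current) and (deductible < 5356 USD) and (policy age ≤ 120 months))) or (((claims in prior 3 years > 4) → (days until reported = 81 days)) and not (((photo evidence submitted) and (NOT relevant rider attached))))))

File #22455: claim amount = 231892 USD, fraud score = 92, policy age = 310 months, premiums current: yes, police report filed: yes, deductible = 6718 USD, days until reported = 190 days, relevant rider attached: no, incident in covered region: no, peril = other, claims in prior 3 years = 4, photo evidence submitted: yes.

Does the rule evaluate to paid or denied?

Atomic conditions:
  fraud score ≤ 70: 92 ≤ 70 is false
  incident in covered region: no → false
  premiums current: yes → true
  deductible < 5356 USD: 6718 < 5356 is false
  policy age ≤ 120 months: 310 ≤ 120 is false
  claims in prior 3 years > 4: 4 > 4 is false
  days until reported = 81 days: 190 == 81 is false
  photo evidence submitted: yes → true
  NOT relevant rider attached: no → true
Combine:
[1.1.1] false OR false = false
[1.1.2] true AND false AND false = false
[1.1] false OR false = false
[1.2.1] false → false (antecedent false ⇒ implication holds) = true
[1.2.2.1] true AND true = true
[1.2.2] NOT true = false
[1.2] true AND false = false
[1] false OR false = false
[root] NOT false = true
Overall: true → paid

Paid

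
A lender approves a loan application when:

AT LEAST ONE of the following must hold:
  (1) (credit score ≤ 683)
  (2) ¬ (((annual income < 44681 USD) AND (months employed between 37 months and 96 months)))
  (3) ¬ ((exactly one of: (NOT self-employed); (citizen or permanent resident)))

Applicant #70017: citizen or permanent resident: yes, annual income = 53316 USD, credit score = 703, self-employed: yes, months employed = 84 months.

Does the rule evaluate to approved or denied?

Atomic conditions:
  credit score ≤ 683: 703 ≤ 683 is false
  annual income < 44681 USD: 53316 < 44681 is false
  months employed between 37 months and 96 months: 84 in [37, 96] is true
  NOT self-employed: yes → false
  citizen or permanent resident: yes → true
Combine:
[2.1] false AND true = false
[2] NOT false = true
[3.1] exactly-one(false, true) = true
[3] NOT true = false
[root] false OR true OR false = true
Overall: true → approved

Approved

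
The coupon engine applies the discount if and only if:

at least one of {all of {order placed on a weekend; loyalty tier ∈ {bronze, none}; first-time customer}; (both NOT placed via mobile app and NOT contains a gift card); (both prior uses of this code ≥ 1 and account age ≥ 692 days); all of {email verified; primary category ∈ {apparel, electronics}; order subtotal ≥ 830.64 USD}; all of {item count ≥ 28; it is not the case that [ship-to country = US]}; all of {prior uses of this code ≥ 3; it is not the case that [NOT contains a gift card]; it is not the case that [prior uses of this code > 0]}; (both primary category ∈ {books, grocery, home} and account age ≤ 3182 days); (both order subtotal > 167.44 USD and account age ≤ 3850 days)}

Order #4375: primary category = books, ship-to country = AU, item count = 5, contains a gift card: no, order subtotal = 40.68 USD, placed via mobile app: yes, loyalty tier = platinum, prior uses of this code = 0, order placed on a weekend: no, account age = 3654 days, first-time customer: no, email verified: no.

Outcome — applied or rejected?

Atomic conditions:
  order placed on a weekend: no → false
  loyalty tier ∈ {bronze, none}: platinum is not in the set → false
  first-time customer: no → false
  NOT placed via mobile app: yes → false
  NOT contains a gift card: no → true
  prior uses of this code ≥ 1: 0 ≥ 1 is false
  account age ≥ 692 days: 3654 ≥ 692 is true
  email verified: no → false
  primary category ∈ {apparel, electronics}: books is not in the set → false
  order subtotal ≥ 830.64 USD: 40.68 ≥ 830.64 is false
  item count ≥ 28: 5 ≥ 28 is false
  ship-to country = US: AU == US is false
  prior uses of this code ≥ 3: 0 ≥ 3 is false
  prior uses of this code > 0: 0 > 0 is false
  primary category ∈ {books, grocery, home}: books is in the set → true
  account age ≤ 3182 days: 3654 ≤ 3182 is false
  order subtotal > 167.44 USD: 40.68 > 167.44 is false
  account age ≤ 3850 days: 3654 ≤ 3850 is true
Combine:
[1] false AND false AND false = false
[2] false AND true = false
[3] false AND true = false
[4] false AND false AND false = false
[5.2] NOT false = true
[5] false AND true = false
[6.2] NOT true = false
[6.3] NOT false = true
[6] false AND false AND true = false
[7] true AND false = false
[8] false AND true = false
[root] false OR false OR false OR false OR false OR false OR false OR false = false
Overall: false → rejected

Rejected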